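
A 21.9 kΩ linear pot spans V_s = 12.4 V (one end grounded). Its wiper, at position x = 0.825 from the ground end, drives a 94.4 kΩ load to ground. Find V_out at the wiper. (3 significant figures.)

V_out ≈ 9.90 V

The pot divides into 3.833 kΩ above the wiper and 18.07 kΩ below.
(x·R_p) ‖ R_L = 15.17 kΩ.
V_out = 12.4 × 15.17/(3.833 + 15.17) = 9.898 V.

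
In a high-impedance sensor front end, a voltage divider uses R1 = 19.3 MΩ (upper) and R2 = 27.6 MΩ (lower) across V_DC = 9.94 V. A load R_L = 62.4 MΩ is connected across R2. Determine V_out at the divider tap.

The load sits in parallel with R2, giving an effective lower resistance R2' = R2·R_L/(R2+R_L) = 19.14 MΩ.
Then V_out = V_DC · R2'/(R1 + R2') = 9.94 × 19.14/38.44 = 4.949 V.

V_out ≈ 4.95 V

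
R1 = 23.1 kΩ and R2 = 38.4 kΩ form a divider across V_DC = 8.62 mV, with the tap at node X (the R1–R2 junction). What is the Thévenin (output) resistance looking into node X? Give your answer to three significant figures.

R_th ≈ 14.4 kΩ

Zeroing V_DC shorts the top of R1 to ground, so R_th = R1 ‖ R2 = 14.42 kΩ.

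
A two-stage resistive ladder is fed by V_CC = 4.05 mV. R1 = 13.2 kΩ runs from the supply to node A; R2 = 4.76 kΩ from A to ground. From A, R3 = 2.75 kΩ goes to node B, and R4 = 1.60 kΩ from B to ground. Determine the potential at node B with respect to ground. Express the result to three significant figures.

V_B ≈ 0.219 mV

Looking into the second stage from A: R3 + R4 = 4.350 kΩ appears in parallel with R2.
R2 ‖ (R3+R4) = 2.273 kΩ.
So V_A = 4.05 × 0.1469 = 0.5949 mV.
Then the unloaded second divider: V_B = V_A × R4/(R3+R4) = 0.5949 × 0.3678 = 0.2188 mV.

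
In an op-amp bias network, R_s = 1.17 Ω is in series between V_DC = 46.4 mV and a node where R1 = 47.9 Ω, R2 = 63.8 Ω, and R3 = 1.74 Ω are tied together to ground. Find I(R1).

I ≈ 0.565 mA

Equivalent of the parallel group: R_p = 1.636 Ω.
Node voltage V_A = V_DC · R_p/(R_s + R_p) = 46.4 × 0.5830 = 27.05 mV.
I(R1) = V_A / R1 = 27.05/47.9 = 0.5648 mA.
(Equivalently: I_total = 16.54 mA, then current-divider fraction G_k/ΣG = 0.03415.)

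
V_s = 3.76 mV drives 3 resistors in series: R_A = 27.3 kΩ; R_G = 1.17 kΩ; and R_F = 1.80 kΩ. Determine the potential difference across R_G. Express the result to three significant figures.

V ≈ 0.145 mV

ΣR = 27.3 + 1.17 + 1.80 = 30.27 kΩ.
V = V_s · R/ΣR = 3.76 × 0.03865 = 0.1453 mV.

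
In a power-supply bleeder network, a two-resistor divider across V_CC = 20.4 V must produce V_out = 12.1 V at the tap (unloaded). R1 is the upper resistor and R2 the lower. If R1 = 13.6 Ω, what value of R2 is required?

R2 ≈ 19.8 Ω

Required fraction k = V_out/V_CC = 0.5931.
Rearranging, R2 = R1·k/(1−k) = 13.6 × 1.458 = 19.83 Ω.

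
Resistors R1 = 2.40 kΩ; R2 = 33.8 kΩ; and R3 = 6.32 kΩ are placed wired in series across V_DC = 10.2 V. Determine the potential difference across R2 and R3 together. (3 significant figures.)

V ≈ 9.62 V

Series total: ΣR = 2.40 + 33.8 + 6.32 = 42.52 kΩ.
R_{R2..R3} = 33.8 + 6.32 = 40.12 kΩ.
By the voltage-divider rule, V = 10.2 × 40.12/42.52 = 9.624 V.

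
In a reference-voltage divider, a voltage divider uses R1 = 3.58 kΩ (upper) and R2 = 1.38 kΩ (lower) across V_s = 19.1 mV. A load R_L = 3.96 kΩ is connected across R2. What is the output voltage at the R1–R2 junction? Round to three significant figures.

V_out ≈ 4.25 mV

R2 ‖ R_L = (1.38 × 3.96)/(1.38 + 3.96) = 1.023 kΩ.
Now apply the divider: V_out = 19.1 × 0.2223 = 4.246 mV.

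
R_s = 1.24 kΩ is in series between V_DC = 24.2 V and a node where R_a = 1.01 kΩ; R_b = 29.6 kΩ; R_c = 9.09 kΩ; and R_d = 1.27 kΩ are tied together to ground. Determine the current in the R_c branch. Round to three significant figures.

Combine the parallel branches: R_p = (1/1.01 + 1/29.6 + 1/9.09 + 1/1.27)⁻¹ = 0.5205 kΩ.
V_A = 24.2 × 0.5205/1.760 = 7.155 V.
Branch current I = V_A/R_c = 7.155/9.09 = 0.7871 mA.

I ≈ 0.787 mA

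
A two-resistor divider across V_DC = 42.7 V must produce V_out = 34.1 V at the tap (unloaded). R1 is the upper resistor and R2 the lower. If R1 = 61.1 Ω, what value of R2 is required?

The divider ratio is R2/(R1+R2) = 34.1/42.7 = 0.7986.
So R2 = R1 · V_out/(V_DC − V_out) = 61.1 × 34.1/(42.7 − 34.1) = 61.1 × 3.965 = 242.3 Ω.

R2 ≈ 242 Ω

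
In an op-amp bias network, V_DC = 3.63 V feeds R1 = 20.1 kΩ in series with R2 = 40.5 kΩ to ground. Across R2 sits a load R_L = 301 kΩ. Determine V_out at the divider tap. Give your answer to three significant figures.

The load sits in parallel with R2, giving an effective lower resistance R2' = R2·R_L/(R2+R_L) = 35.70 kΩ.
Then V_out = V_DC · R2'/(R1 + R2') = 3.63 × 35.70/55.80 = 2.322 V.
(Unloaded it would be 2.43 V; the load pulls it down.)

V_out ≈ 2.32 V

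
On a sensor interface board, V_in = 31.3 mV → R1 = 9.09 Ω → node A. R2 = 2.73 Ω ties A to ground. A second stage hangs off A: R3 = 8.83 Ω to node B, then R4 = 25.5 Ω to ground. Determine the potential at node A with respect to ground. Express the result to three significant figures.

V_A ≈ 6.81 mV

Looking into the second stage from A: R3 + R4 = 34.33 Ω appears in parallel with R2.
R2 ‖ (R3+R4) = 2.529 Ω.
So V_A = 31.3 × 0.2177 = 6.813 mV.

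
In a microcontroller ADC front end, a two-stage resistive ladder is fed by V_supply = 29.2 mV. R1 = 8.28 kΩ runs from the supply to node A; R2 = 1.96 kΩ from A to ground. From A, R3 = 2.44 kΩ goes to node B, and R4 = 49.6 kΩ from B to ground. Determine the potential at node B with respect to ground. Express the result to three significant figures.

The second stage (R3 + R4 = 52.04 kΩ) loads node A in parallel with R2.
Effective lower resistance at A: R2 ‖ 52.04 = 1.889 kΩ.
V_A = 29.2 × 1.889/(8.28 + 1.889) = 5.424 mV.
V_B = V_A × 0.9531 = 5.170 mV.

V_B ≈ 5.17 mV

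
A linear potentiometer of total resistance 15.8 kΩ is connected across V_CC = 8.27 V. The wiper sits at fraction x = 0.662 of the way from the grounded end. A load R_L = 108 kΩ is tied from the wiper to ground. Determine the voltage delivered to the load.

V_out ≈ 5.30 V

The pot divides into 5.340 kΩ above the wiper and 10.46 kΩ below.
R_L loads the lower segment: effective lower R = 9.536 kΩ.
V_out = 8.27 × 9.536/(5.340 + 9.536) = 5.301 V.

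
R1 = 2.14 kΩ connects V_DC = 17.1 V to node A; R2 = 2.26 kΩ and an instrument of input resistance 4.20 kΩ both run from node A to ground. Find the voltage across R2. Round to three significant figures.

V_out ≈ 6.96 V

The load sits in parallel with R2, giving an effective lower resistance R2' = R2·R_L/(R2+R_L) = 1.469 kΩ.
Voltage divider with the loaded lower leg: V_out = 17.1 × 1.469/(2.14 + 1.469) = 17.1 × 0.4071 = 6.961 V.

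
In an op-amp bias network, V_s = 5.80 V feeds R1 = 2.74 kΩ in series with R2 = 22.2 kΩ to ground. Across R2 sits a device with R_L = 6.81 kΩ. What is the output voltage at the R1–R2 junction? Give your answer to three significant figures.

V_out ≈ 3.80 V

The load sits in parallel with R2, giving an effective lower resistance R2' = R2·R_L/(R2+R_L) = 5.211 kΩ.
Now apply the divider: V_out = 5.80 × 0.6554 = 3.801 V.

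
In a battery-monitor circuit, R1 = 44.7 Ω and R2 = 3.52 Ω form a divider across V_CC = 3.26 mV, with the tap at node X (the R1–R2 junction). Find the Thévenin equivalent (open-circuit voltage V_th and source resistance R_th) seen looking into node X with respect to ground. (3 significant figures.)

With X open, the divider is unloaded: V_th = 3.26 × 3.52/48.22 = 0.2380 mV.
Zeroing V_CC shorts the top of R1 to ground, so R_th = R1 ‖ R2 = 3.263 Ω.

V_th ≈ 0.238 mV, R_th ≈ 3.26 Ω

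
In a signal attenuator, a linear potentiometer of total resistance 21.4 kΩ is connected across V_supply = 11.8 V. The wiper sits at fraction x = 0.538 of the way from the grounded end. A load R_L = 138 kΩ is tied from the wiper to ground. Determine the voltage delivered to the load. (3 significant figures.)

The pot divides into 9.887 kΩ above the wiper and 11.51 kΩ below.
R_L loads the lower segment: effective lower R = 10.63 kΩ.
Loaded-divider output: V_out = 11.8 × 0.5180 = 6.113 V.

V_out ≈ 6.11 V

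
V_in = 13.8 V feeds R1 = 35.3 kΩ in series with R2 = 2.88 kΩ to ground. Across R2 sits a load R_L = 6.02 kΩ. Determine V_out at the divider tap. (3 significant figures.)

The load sits in parallel with R2, giving an effective lower resistance R2' = R2·R_L/(R2+R_L) = 1.948 kΩ.
Now apply the divider: V_out = 13.8 × 0.05230 = 0.7217 V.
(Unloaded it would be 1.04 V; the load pulls it down.)

V_out ≈ 0.722 V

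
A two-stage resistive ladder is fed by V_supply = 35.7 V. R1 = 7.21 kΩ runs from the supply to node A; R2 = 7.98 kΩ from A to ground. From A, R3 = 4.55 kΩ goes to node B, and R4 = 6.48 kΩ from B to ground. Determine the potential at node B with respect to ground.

V_B ≈ 8.20 V

Node A sees R2 in parallel with the series input of stage 2, R3 + R4 = 11.03 kΩ.
Effective lower resistance at A: R2 ‖ 11.03 = 4.630 kΩ.
V_A = 35.7 × 4.630/(7.21 + 4.630) = 13.96 V.
V_B = V_A × 0.5875 = 8.202 V.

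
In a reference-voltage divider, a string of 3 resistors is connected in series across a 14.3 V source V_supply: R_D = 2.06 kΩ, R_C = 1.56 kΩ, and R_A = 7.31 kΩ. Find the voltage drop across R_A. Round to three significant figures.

Total series resistance ΣR = 2.06 + 1.56 + 7.31 = 10.93 kΩ.
By the voltage-divider rule, V = 14.3 × 7.310/10.93 = 9.564 V.

V ≈ 9.56 V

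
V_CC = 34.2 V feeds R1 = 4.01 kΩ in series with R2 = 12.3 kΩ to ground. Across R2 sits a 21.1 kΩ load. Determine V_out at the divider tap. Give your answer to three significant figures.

The load sits in parallel with R2, giving an effective lower resistance R2' = R2·R_L/(R2+R_L) = 7.770 kΩ.
Then V_out = V_CC · R2'/(R1 + R2') = 34.2 × 7.770/11.78 = 22.56 V.
(Unloaded it would be 25.8 V; the load pulls it down.)

V_out ≈ 22.6 V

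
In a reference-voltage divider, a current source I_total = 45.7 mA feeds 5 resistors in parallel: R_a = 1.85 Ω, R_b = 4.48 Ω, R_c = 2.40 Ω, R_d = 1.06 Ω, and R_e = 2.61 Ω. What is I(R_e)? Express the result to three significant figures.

ΣG = 1/1.85 + 1/4.48 + 1/2.40 + 1/1.06 + 1/2.61 = 2.507.
R_e takes the fraction G_k/ΣG = 0.3831/2.507 = 0.1528, so I = 45.7 × 0.1528 = 6.984 mA.

I ≈ 6.98 mA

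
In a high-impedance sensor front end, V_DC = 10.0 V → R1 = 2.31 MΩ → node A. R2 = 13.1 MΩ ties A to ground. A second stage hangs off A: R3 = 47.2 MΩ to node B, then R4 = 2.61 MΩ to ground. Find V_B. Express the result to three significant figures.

V_B ≈ 0.429 V

Looking into the second stage from A: R3 + R4 = 49.81 MΩ appears in parallel with R2.
Effective lower resistance at A: R2 ‖ 49.81 = 10.37 MΩ.
First divider: V_A = V_DC · 10.37/(2.31 + 10.37) = 8.179 V.
V_B = V_A × 0.05240 = 0.4285 V.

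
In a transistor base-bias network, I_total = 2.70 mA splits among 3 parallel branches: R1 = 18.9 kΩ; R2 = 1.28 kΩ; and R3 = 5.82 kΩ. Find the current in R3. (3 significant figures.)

I ≈ 0.461 mA

ΣG = 1/18.9 + 1/1.28 + 1/5.82 = 1.006.
R3 takes the fraction G_k/ΣG = 0.1718/1.006 = 0.1708, so I = 2.70 × 0.1708 = 0.4612 mA.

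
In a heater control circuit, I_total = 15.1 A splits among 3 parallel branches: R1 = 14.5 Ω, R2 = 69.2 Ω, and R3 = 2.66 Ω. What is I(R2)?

I ≈ 0.475 A

ΣG = 1/14.5 + 1/69.2 + 1/2.66 = 0.4594.
R2 takes the fraction G_k/ΣG = 0.01445/0.4594 = 0.03146, so I = 15.1 × 0.03146 = 0.4750 A.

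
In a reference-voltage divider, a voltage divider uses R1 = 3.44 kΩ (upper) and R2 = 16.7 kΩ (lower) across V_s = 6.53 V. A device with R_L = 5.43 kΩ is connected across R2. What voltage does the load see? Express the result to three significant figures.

First combine the lower leg with the load: R2 ‖ R_L = 4.098 kΩ.
Then V_out = V_s · R2'/(R1 + R2') = 6.53 × 4.098/7.538 = 3.550 V.

V_out ≈ 3.55 V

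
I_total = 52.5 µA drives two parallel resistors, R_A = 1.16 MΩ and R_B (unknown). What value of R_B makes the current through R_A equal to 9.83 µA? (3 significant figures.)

The fraction through R_A equals R_B/(R_A+R_B).
With f = 0.1872, R_B = R_A · f/(1−f) = 1.16 × 0.2304 = 0.2672 MΩ.

R_B ≈ 0.267 MΩ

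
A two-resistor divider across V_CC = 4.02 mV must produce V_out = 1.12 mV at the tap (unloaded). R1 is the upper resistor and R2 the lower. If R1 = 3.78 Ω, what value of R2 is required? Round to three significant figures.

R2 ≈ 1.46 Ω

The divider ratio is R2/(R1+R2) = 1.12/4.02 = 0.2786.
So R2 = R1 · V_out/(V_CC − V_out) = 3.78 × 1.12/(4.02 − 1.12) = 3.78 × 0.3862 = 1.460 Ω.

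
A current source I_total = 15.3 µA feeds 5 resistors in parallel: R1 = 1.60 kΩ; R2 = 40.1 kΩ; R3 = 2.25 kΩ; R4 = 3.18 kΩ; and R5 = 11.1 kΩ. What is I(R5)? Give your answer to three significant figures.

I ≈ 0.920 µA

Conductances: ΣG = 1/1.60 + 1/40.1 + 1/2.25 + 1/3.18 + 1/11.1 = 1.499 (1/kΩ).
By the current-divider rule, I = I_total · G_k/ΣG = 15.3 × 0.06010 = 0.9196 µA.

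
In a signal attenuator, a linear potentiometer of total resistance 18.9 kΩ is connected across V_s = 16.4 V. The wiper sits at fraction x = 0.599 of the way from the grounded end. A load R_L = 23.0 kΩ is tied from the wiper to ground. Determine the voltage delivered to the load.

The pot divides into 7.579 kΩ above the wiper and 11.32 kΩ below.
R_L loads the lower segment: effective lower R = 7.587 kΩ.
Then V_out = V_s · 7.587/(7.579 + 7.587) = 8.204 V.
(Unloaded: V_out = x·V_s = 9.82 V.)

V_out ≈ 8.20 V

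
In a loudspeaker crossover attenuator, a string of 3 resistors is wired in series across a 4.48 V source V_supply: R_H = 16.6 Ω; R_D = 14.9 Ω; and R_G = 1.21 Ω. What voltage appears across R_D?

ΣR = 16.6 + 14.9 + 1.21 = 32.71 Ω.
Voltage divider: V = V_supply · (14.90 / 32.71) = 4.48 × 0.4555 = 2.041 V.

V ≈ 2.04 V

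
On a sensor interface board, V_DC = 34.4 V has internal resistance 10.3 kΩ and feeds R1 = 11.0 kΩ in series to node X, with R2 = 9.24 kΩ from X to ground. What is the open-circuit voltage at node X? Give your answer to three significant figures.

R1' = 10.3 + 11.0 = 21.30 kΩ (source resistance + R1).
Open-circuit (no load on X): V_th = V_DC · R2/(R1' + R2) = 34.4 × 9.24/(21.30 + 9.24) = 10.41 V.

V_th ≈ 10.4 V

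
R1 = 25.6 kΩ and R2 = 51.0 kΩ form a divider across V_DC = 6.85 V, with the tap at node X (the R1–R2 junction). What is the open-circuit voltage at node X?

With X open, the divider is unloaded: V_th = 6.85 × 51.0/76.60 = 4.561 V.

V_th ≈ 4.56 V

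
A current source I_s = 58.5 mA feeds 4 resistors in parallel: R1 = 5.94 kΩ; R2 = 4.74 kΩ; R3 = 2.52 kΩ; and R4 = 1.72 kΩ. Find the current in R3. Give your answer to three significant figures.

I ≈ 17.1 mA

Conductances: ΣG = 1/5.94 + 1/4.74 + 1/2.52 + 1/1.72 = 1.358 (1/kΩ).
R3 takes the fraction G_k/ΣG = 0.3968/1.358 = 0.2923, so I = 58.5 × 0.2923 = 17.10 mA.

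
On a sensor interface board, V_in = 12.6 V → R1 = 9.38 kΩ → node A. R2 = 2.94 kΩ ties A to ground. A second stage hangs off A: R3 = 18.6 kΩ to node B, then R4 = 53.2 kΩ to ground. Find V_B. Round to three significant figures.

V_B ≈ 2.16 V

The second stage (R3 + R4 = 71.80 kΩ) loads node A in parallel with R2.
Effective lower resistance at A: R2 ‖ 71.80 = 2.824 kΩ.
So V_A = 12.6 × 0.2314 = 2.916 V.
Stage 2 is unloaded, so V_B = V_A · R4/(R3+R4) = 2.916 × 53.2/71.80 = 2.161 V.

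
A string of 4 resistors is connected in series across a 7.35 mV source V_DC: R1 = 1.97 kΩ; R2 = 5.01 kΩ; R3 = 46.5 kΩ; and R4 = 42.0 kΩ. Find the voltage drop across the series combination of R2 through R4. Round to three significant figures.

V ≈ 7.20 mV

Series total: ΣR = 1.97 + 5.01 + 46.5 + 42.0 = 95.48 kΩ.
R_{R2..R4} = 5.01 + 46.5 + 42.0 = 93.51 kΩ.
By the voltage-divider rule, V = 7.35 × 93.51/95.48 = 7.198 mV.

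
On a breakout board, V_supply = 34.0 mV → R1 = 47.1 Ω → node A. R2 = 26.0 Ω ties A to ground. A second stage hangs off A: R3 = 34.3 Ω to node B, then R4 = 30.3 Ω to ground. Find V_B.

V_B ≈ 4.50 mV

Looking into the second stage from A: R3 + R4 = 64.60 Ω appears in parallel with R2.
R2 ‖ (R3+R4) = 18.54 Ω.
So V_A = 34.0 × 0.2824 = 9.603 mV.
Stage 2 is unloaded, so V_B = V_A · R4/(R3+R4) = 9.603 × 30.3/64.60 = 4.504 mV.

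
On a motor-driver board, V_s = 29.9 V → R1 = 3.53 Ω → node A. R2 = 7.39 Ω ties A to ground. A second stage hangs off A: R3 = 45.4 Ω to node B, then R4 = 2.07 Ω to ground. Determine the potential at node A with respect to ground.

The second stage (R3 + R4 = 47.47 Ω) loads node A in parallel with R2.
R2 ‖ (R3+R4) = 6.395 Ω.
V_A = 29.9 × 6.395/(3.53 + 6.395) = 19.27 V.

V_A ≈ 19.3 V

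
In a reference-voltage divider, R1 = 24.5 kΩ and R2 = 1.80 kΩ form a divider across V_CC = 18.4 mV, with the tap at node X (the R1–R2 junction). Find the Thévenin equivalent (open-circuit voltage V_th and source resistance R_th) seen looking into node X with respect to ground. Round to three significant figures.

V_th ≈ 1.26 mV, R_th ≈ 1.68 kΩ

V_th is the unloaded tap voltage: V_CC · R2/(R1+R2) = 18.4 × 0.06844 = 1.259 mV.
With V_CC suppressed (replaced by a short), R_th = R1 ‖ R2 = (24.50 × 1.80)/(24.50 + 1.80) = 1.677 kΩ.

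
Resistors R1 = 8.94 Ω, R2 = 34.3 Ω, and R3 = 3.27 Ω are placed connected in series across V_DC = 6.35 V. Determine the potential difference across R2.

V ≈ 4.68 V

ΣR = 8.94 + 34.3 + 3.27 = 46.51 Ω.
By the voltage-divider rule, V = 6.35 × 34.30/46.51 = 4.683 V.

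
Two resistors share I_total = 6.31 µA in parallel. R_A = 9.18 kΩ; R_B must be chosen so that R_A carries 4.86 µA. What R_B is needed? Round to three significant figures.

The fraction through R_A equals R_B/(R_A+R_B).
4.86/6.31 = R_B/(R_A + R_B) → R_B = R_A · (0.7702)/(1 − 0.7702) = 9.18 × 3.352 = 30.77 kΩ.

R_B ≈ 30.8 kΩ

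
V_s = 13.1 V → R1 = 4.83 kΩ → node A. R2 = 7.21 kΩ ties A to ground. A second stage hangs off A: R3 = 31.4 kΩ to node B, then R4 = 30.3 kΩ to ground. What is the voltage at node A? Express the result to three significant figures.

The second stage (R3 + R4 = 61.70 kΩ) loads node A in parallel with R2.
Effective lower resistance at A: R2 ‖ 61.70 = 6.456 kΩ.
V_A = 13.1 × 6.456/(4.83 + 6.456) = 7.493 V.

V_A ≈ 7.49 V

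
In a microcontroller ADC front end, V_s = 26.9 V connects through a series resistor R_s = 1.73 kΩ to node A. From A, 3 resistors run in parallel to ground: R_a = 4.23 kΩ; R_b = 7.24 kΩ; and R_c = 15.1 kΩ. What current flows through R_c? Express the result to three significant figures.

I ≈ 1.01 mA

Equivalent of the parallel group: R_p = 2.269 kΩ.
V_A = 26.9 × 2.269/3.999 = 15.26 V.
I(R_c) = V_A / R_c = 15.26/15.1 = 1.011 mA.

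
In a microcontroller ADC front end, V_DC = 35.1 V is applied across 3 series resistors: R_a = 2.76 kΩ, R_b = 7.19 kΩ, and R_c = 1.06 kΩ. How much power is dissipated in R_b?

P ≈ 73.1 mW

Series current I = V_DC/ΣR = 35.1/11.01 = 3.188 mA.
P = I²R = 10.16 × 7.19 = 73.07 mW.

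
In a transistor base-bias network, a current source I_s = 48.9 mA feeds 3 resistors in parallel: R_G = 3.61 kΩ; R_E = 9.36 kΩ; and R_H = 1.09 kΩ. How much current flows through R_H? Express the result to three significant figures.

Total conductance ΣG = 1/3.61 + 1/9.36 + 1/1.09 = 1.301 (units of 1/kΩ).
Current divider: I(R_H) = I_s · G_k/ΣG = 48.9 × (0.9174/1.301) = 48.9 × 0.7050 = 34.48 mA.

I ≈ 34.5 mA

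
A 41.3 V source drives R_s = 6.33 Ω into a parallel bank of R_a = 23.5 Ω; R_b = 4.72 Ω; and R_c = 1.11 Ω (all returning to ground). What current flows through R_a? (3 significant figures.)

Combine the parallel branches: R_p = (1/23.5 + 1/4.72 + 1/1.11)⁻¹ = 0.8656 Ω.
V_A = 41.3 × 0.8656/7.196 = 4.968 V.
Branch current I = V_A/R_a = 4.968/23.5 = 0.2114 A.
(Check via current divider: I_total = 5.740 A; share G_k/ΣG = 0.03683 → same result.)

I ≈ 0.211 A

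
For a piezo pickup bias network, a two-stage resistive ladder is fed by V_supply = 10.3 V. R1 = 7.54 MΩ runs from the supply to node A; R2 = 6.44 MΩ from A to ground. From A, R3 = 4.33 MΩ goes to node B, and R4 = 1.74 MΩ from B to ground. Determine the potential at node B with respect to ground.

Node A sees R2 in parallel with the series input of stage 2, R3 + R4 = 6.070 MΩ.
R2 ‖ (R3+R4) = 3.125 MΩ.
V_A = 10.3 × 3.125/(7.54 + 3.125) = 3.018 V.
Then the unloaded second divider: V_B = V_A × R4/(R3+R4) = 3.018 × 0.2867 = 0.8651 V.

V_B ≈ 0.865 V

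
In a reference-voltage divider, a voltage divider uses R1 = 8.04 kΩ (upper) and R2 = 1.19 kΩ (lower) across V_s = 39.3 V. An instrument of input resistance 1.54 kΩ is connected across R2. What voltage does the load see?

V_out ≈ 3.03 V

The load sits in parallel with R2, giving an effective lower resistance R2' = R2·R_L/(R2+R_L) = 0.6713 kΩ.
Voltage divider with the loaded lower leg: V_out = 39.3 × 0.6713/(8.04 + 0.6713) = 39.3 × 0.07706 = 3.028 V.
(Unloaded it would be 5.07 V; the load pulls it down.)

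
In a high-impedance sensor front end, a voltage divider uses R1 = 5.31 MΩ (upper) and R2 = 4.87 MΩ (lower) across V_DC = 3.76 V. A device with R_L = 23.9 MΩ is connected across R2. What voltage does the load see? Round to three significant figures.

The load sits in parallel with R2, giving an effective lower resistance R2' = R2·R_L/(R2+R_L) = 4.046 MΩ.
Voltage divider with the loaded lower leg: V_out = 3.76 × 4.046/(5.31 + 4.046) = 3.76 × 0.4324 = 1.626 V.
(Unloaded it would be 1.80 V; the load pulls it down.)

V_out ≈ 1.63 V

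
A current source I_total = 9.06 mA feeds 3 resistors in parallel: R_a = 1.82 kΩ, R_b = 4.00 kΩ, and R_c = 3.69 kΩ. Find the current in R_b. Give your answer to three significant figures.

I ≈ 2.12 mA

Conductances: ΣG = 1/1.82 + 1/4.00 + 1/3.69 = 1.070 (1/kΩ).
Current divider: I(R_b) = I_total · G_k/ΣG = 9.06 × (0.2500/1.070) = 9.06 × 0.2335 = 2.116 mA.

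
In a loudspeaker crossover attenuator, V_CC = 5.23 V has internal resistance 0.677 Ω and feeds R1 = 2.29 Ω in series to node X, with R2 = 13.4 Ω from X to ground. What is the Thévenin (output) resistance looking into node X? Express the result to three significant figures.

R_th ≈ 2.43 Ω

R1' = 0.677 + 2.29 = 2.967 Ω (source resistance + R1).
Looking into X with the source shorted: R_th = R1'·R2/(R1'+R2) = 2.967 × 13.4/16.37 = 2.429 Ω.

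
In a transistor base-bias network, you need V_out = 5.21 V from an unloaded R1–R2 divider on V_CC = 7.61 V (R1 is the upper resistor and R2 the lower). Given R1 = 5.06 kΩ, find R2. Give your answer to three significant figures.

The divider ratio is R2/(R1+R2) = 5.21/7.61 = 0.6846.
Rearranging, R2 = R1·k/(1−k) = 5.06 × 2.171 = 10.98 kΩ.

R2 ≈ 11.0 kΩ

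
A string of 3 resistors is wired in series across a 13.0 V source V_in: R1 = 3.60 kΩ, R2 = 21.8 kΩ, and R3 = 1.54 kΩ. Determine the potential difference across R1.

V ≈ 1.74 V

Total series resistance ΣR = 3.60 + 21.8 + 1.54 = 26.94 kΩ.
Voltage divider: V = V_in · (3.600 / 26.94) = 13.0 × 0.1336 = 1.737 V.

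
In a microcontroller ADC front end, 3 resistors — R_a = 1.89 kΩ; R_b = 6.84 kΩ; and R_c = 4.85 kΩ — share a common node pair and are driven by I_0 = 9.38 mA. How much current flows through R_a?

I ≈ 5.63 mA

Total conductance ΣG = 1/1.89 + 1/6.84 + 1/4.85 = 0.8815 (units of 1/kΩ).
R_a takes the fraction G_k/ΣG = 0.5291/0.8815 = 0.6002, so I = 9.38 × 0.6002 = 5.630 mA.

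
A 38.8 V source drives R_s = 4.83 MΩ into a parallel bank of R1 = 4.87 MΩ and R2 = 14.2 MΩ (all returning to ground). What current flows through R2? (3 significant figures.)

Equivalent of the parallel group: R_p = 3.626 MΩ.
V_A = 38.8 × 3.626/8.456 = 16.64 V.
I(R2) = V_A / R2 = 16.64/14.2 = 1.172 µA.

I ≈ 1.17 µA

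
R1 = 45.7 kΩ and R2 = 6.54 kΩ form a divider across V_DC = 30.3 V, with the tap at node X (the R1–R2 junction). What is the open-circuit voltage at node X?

V_th ≈ 3.79 V

Open-circuit (no load on X): V_th = V_DC · R2/(R1 + R2) = 30.3 × 6.54/(45.70 + 6.54) = 3.793 V.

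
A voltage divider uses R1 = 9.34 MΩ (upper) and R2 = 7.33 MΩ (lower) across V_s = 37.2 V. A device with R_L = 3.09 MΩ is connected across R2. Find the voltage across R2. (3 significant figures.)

V_out ≈ 7.02 V

R2 ‖ R_L = (7.33 × 3.09)/(7.33 + 3.09) = 2.174 MΩ.
Then V_out = V_s · R2'/(R1 + R2') = 37.2 × 2.174/11.51 = 7.023 V.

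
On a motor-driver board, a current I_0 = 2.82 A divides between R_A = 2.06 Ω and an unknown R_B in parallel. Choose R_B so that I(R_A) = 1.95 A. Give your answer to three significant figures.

R_B ≈ 4.62 Ω

The fraction through R_A equals R_B/(R_A+R_B).
With f = 0.6915, R_B = R_A · f/(1−f) = 2.06 × 2.241 = 4.617 Ω.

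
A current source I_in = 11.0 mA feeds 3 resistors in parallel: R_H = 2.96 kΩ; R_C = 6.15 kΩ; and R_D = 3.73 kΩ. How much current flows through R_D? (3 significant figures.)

I ≈ 3.84 mA

Conductances: ΣG = 1/2.96 + 1/6.15 + 1/3.73 = 0.7685 (1/kΩ).
R_D takes the fraction G_k/ΣG = 0.2681/0.7685 = 0.3488, so I = 11.0 × 0.3488 = 3.837 mA.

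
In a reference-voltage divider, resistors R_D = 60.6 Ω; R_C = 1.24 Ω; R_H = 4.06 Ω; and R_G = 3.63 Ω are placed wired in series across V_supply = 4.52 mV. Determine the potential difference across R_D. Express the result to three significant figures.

V ≈ 3.94 mV

Series total: ΣR = 60.6 + 1.24 + 4.06 + 3.63 = 69.53 Ω.
By the voltage-divider rule, V = 4.52 × 60.60/69.53 = 3.939 mV.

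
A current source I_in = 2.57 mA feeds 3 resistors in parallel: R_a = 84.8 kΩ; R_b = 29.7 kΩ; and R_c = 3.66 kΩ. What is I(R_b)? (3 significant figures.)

Total conductance ΣG = 1/84.8 + 1/29.7 + 1/3.66 = 0.3187 (units of 1/kΩ).
By the current-divider rule, I = I_in · G_k/ΣG = 2.57 × 0.1057 = 0.2715 mA.

I ≈ 0.272 mA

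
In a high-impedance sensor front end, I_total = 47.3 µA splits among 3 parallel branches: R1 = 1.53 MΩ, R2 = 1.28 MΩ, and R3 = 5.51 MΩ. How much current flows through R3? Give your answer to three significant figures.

I ≈ 5.31 µA

ΣG = 1/1.53 + 1/1.28 + 1/5.51 = 1.616.
R3 takes the fraction G_k/ΣG = 0.1815/1.616 = 0.1123, so I = 47.3 × 0.1123 = 5.311 µA.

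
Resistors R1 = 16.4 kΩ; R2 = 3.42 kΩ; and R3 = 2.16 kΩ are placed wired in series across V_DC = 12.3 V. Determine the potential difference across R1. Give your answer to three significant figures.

ΣR = 16.4 + 3.42 + 2.16 = 21.98 kΩ.
By the voltage-divider rule, V = 12.3 × 16.40/21.98 = 9.177 V.

V ≈ 9.18 V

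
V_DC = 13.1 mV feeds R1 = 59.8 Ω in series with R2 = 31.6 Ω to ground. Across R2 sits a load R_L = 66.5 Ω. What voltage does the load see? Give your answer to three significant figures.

R2 ‖ R_L = (31.6 × 66.5)/(31.6 + 66.5) = 21.42 Ω.
Voltage divider with the loaded lower leg: V_out = 13.1 × 21.42/(59.8 + 21.42) = 13.1 × 0.2637 = 3.455 mV.

V_out ≈ 3.45 mV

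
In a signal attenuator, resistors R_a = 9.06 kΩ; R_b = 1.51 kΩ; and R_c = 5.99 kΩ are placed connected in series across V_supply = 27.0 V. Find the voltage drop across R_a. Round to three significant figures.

V ≈ 14.8 V

Total series resistance ΣR = 9.06 + 1.51 + 5.99 = 16.56 kΩ.
Voltage divider: V = V_supply · (9.060 / 16.56) = 27.0 × 0.5471 = 14.77 V.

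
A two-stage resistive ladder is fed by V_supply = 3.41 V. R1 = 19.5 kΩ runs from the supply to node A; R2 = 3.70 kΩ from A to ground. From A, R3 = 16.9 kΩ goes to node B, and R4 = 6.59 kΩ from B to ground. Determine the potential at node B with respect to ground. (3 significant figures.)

Looking into the second stage from A: R3 + R4 = 23.49 kΩ appears in parallel with R2.
Effective lower resistance at A: R2 ‖ 23.49 = 3.197 kΩ.
First divider: V_A = V_supply · 3.197/(19.5 + 3.197) = 0.4803 V.
Stage 2 is unloaded, so V_B = V_A · R4/(R3+R4) = 0.4803 × 6.59/23.49 = 0.1347 V.

V_B ≈ 0.135 V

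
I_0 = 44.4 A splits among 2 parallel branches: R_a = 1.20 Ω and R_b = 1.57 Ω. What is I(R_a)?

With just two branches, the current splits inversely with resistance.
So I = 44.4 × 1.57/2.770 = 25.17 A.

I ≈ 25.2 A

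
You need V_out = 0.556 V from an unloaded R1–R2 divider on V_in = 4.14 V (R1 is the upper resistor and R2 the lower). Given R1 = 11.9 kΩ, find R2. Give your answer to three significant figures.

V_out/V_in = R2/(R1+R2) = 0.1343.
Rearranging, R2 = R1·k/(1−k) = 11.9 × 0.1551 = 1.846 kΩ.

R2 ≈ 1.85 kΩ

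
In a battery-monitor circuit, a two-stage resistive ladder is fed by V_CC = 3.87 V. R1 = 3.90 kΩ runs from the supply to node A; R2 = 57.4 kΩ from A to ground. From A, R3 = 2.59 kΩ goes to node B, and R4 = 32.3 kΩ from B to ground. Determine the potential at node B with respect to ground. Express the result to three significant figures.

V_B ≈ 3.04 V

Node A sees R2 in parallel with the series input of stage 2, R3 + R4 = 34.89 kΩ.
Effective lower resistance at A: R2 ‖ 34.89 = 21.70 kΩ.
So V_A = 3.87 × 0.8477 = 3.280 V.
Then the unloaded second divider: V_B = V_A × R4/(R3+R4) = 3.280 × 0.9258 = 3.037 V.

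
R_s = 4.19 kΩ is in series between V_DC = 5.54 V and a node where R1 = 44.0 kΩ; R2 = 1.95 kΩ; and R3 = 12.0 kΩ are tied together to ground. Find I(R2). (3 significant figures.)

I ≈ 0.791 mA

Combine the parallel branches: R_p = (1/44.0 + 1/1.95 + 1/12.0)⁻¹ = 1.616 kΩ.
V_A by voltage divider: V_A = 5.54 × 1.616/(4.19 + 1.616) = 1.542 V.
I(R2) = V_A / R2 = 1.542/1.95 = 0.7907 mA.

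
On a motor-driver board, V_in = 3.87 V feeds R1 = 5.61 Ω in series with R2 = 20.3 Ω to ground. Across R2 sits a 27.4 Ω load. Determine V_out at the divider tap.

V_out ≈ 2.61 V

R2 ‖ R_L = (20.3 × 27.4)/(20.3 + 27.4) = 11.66 Ω.
Now apply the divider: V_out = 3.87 × 0.6752 = 2.613 V.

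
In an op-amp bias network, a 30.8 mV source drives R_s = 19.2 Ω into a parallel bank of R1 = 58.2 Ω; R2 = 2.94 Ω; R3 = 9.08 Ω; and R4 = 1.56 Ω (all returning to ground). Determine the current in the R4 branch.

I ≈ 0.886 mA

Combine the parallel branches: R_p = (1/58.2 + 1/2.94 + 1/9.08 + 1/1.56)⁻¹ = 0.9021 Ω.
V_A = 30.8 × 0.9021/20.10 = 1.382 mV.
Branch current I = V_A/R4 = 1.382/1.56 = 0.8860 mA.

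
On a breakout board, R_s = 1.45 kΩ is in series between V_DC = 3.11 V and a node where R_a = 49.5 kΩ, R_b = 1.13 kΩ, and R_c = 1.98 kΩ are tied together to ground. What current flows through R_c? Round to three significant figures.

I ≈ 0.516 mA

Combine the parallel branches: R_p = (1/49.5 + 1/1.13 + 1/1.98)⁻¹ = 0.7091 kΩ.
V_A by voltage divider: V_A = 3.11 × 0.7091/(1.45 + 0.7091) = 1.021 V.
I(R_c) = V_A / R_c = 1.021/1.98 = 0.5159 mA.
(Check via current divider: I_total = 1.440 mA; share G_k/ΣG = 0.3581 → same result.)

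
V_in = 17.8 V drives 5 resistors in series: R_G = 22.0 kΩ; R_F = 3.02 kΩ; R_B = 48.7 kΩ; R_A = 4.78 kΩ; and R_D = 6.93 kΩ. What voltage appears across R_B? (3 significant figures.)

V ≈ 10.1 V

Total series resistance ΣR = 22.0 + 3.02 + 48.7 + 4.78 + 6.93 = 85.43 kΩ.
V = V_in · R/ΣR = 17.8 × 0.5701 = 10.15 V.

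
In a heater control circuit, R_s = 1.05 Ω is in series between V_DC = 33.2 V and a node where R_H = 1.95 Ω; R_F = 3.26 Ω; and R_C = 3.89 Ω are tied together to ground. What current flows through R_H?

Parallel bank: R_p = 1/(1/1.95 + 1/3.26 + 1/3.89) = 0.9288 Ω.
V_A = 33.2 × 0.9288/1.979 = 15.58 V.
I(R_H) = V_A / R_H = 15.58/1.95 = 7.991 A.

I ≈ 7.99 A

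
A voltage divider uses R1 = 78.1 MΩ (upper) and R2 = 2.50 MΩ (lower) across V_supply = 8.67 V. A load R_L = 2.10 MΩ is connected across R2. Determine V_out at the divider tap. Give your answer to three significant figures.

First combine the lower leg with the load: R2 ‖ R_L = 1.141 MΩ.
Now apply the divider: V_out = 8.67 × 0.01440 = 0.1249 V.

V_out ≈ 0.125 V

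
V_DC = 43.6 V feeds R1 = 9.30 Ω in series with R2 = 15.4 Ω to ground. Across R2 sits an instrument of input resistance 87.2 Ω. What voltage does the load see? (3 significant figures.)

The load sits in parallel with R2, giving an effective lower resistance R2' = R2·R_L/(R2+R_L) = 13.09 Ω.
Voltage divider with the loaded lower leg: V_out = 43.6 × 13.09/(9.30 + 13.09) = 43.6 × 0.5846 = 25.49 V.
(Unloaded it would be 27.2 V; the load pulls it down.)

V_out ≈ 25.5 V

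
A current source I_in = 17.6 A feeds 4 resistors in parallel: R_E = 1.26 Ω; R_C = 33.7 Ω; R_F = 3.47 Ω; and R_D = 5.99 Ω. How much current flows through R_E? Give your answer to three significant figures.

Total conductance ΣG = 1/1.26 + 1/33.7 + 1/3.47 + 1/5.99 = 1.278 (units of 1/Ω).
R_E takes the fraction G_k/ΣG = 0.7937/1.278 = 0.6208, so I = 17.6 × 0.6208 = 10.93 A.

I ≈ 10.9 A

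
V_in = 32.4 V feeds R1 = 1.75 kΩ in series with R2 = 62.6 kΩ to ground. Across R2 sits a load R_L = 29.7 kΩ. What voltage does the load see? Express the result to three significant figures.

V_out ≈ 29.8 V

First combine the lower leg with the load: R2 ‖ R_L = 20.14 kΩ.
Then V_out = V_in · R2'/(R1 + R2') = 32.4 × 20.14/21.89 = 29.81 V.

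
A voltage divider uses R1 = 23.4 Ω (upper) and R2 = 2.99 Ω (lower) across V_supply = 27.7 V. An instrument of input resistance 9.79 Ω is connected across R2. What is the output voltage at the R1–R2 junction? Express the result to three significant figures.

V_out ≈ 2.47 V

First combine the lower leg with the load: R2 ‖ R_L = 2.290 Ω.
Then V_out = V_supply · R2'/(R1 + R2') = 27.7 × 2.290/25.69 = 2.470 V.
(Unloaded it would be 3.14 V; the load pulls it down.)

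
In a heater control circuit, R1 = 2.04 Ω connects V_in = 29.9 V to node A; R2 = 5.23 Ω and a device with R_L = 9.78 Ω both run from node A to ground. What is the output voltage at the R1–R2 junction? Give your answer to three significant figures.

V_out ≈ 18.7 V

First combine the lower leg with the load: R2 ‖ R_L = 3.408 Ω.
Then V_out = V_in · R2'/(R1 + R2') = 29.9 × 3.408/5.448 = 18.70 V.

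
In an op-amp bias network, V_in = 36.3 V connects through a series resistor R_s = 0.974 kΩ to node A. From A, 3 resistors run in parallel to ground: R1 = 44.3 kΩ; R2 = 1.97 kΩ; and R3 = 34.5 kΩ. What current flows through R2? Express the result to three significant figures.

Parallel bank: R_p = 1/(1/44.3 + 1/1.97 + 1/34.5) = 1.788 kΩ.
V_A by voltage divider: V_A = 36.3 × 1.788/(0.974 + 1.788) = 23.50 V.
Branch current I = V_A/R2 = 23.50/1.97 = 11.93 mA.

I ≈ 11.9 mA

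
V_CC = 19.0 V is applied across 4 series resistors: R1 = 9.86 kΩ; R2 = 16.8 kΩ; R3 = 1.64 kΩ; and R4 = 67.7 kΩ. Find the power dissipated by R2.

P ≈ 0.658 mW

ΣR = 96.00 kΩ → I = 19.0/96.00 = 0.1979 mA.
P = I²R = 0.03917 × 16.8 = 0.6581 mW.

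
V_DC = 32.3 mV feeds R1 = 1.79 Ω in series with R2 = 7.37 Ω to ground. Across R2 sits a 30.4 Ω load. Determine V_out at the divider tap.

V_out ≈ 24.8 mV

The load sits in parallel with R2, giving an effective lower resistance R2' = R2·R_L/(R2+R_L) = 5.932 Ω.
Then V_out = V_DC · R2'/(R1 + R2') = 32.3 × 5.932/7.722 = 24.81 mV.
(Unloaded it would be 26.0 mV; the load pulls it down.)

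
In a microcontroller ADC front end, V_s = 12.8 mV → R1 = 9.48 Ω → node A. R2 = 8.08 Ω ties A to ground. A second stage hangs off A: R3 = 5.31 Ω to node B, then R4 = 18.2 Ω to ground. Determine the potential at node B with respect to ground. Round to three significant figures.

V_B ≈ 3.85 mV

The second stage (R3 + R4 = 23.51 Ω) loads node A in parallel with R2.
Effective lower resistance at A: R2 ‖ 23.51 = 6.013 Ω.
First divider: V_A = V_s · 6.013/(9.48 + 6.013) = 4.968 mV.
V_B = V_A × 0.7741 = 3.846 mV.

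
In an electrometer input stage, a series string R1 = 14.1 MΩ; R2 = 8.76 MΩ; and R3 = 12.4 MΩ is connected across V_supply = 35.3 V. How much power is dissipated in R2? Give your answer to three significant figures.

Series current I = V_supply/ΣR = 35.3/35.26 = 1.001 µA.
P(R2) = I²·R2 = (1.001)² × 8.76 = 8.780 µW.

P ≈ 8.78 µW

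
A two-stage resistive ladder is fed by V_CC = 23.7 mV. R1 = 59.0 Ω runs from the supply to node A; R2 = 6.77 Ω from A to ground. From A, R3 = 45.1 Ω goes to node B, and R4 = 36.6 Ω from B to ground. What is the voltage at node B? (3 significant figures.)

The second stage (R3 + R4 = 81.70 Ω) loads node A in parallel with R2.
Effective lower resistance at A: R2 ‖ 81.70 = 6.252 Ω.
So V_A = 23.7 × 0.09581 = 2.271 mV.
Stage 2 is unloaded, so V_B = V_A · R4/(R3+R4) = 2.271 × 36.6/81.70 = 1.017 mV.

V_B ≈ 1.02 mV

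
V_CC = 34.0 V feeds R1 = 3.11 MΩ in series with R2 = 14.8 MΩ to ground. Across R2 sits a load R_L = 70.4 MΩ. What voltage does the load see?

V_out ≈ 27.1 V

R2 ‖ R_L = (14.8 × 70.4)/(14.8 + 70.4) = 12.23 MΩ.
Now apply the divider: V_out = 34.0 × 0.7973 = 27.11 V.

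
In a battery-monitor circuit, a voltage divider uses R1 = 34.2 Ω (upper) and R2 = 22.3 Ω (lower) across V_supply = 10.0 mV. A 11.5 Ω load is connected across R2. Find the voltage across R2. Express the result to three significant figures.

The load sits in parallel with R2, giving an effective lower resistance R2' = R2·R_L/(R2+R_L) = 7.587 Ω.
Now apply the divider: V_out = 10.0 × 0.1816 = 1.816 mV.
(Unloaded it would be 3.95 mV; the load pulls it down.)

V_out ≈ 1.82 mV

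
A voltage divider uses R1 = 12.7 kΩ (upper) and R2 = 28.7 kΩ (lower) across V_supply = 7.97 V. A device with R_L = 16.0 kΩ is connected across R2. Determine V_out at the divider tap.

First combine the lower leg with the load: R2 ‖ R_L = 10.27 kΩ.
Voltage divider with the loaded lower leg: V_out = 7.97 × 10.27/(12.7 + 10.27) = 7.97 × 0.4472 = 3.564 V.

V_out ≈ 3.56 V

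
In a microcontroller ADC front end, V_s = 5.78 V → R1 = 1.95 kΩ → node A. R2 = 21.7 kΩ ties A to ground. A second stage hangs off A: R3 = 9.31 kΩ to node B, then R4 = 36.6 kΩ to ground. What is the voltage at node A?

Node A sees R2 in parallel with the series input of stage 2, R3 + R4 = 45.91 kΩ.
R2 ‖ (R3+R4) = 14.74 kΩ.
First divider: V_A = V_s · 14.74/(1.95 + 14.74) = 5.104 V.

V_A ≈ 5.10 V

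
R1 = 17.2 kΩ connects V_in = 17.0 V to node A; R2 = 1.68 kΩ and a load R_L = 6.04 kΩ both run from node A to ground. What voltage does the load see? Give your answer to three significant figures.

First combine the lower leg with the load: R2 ‖ R_L = 1.314 kΩ.
Then V_out = V_in · R2'/(R1 + R2') = 17.0 × 1.314/18.51 = 1.207 V.

V_out ≈ 1.21 V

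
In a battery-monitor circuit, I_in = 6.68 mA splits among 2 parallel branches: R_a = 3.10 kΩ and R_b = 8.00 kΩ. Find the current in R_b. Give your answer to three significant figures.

I ≈ 1.87 mA

With just two branches, the current splits inversely with resistance.
I(R_b) = 6.68 × 3.10/(3.10 + 8.00) = 6.68 × 0.2793 = 1.866 mA.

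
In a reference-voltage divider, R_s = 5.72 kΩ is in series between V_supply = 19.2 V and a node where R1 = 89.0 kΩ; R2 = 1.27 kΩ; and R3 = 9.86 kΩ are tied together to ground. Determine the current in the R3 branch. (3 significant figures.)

Equivalent of the parallel group: R_p = 1.111 kΩ.
V_A by voltage divider: V_A = 19.2 × 1.111/(5.72 + 1.111) = 3.123 V.
I(R3) = V_A / R3 = 3.123/9.86 = 0.3167 mA.

I ≈ 0.317 mA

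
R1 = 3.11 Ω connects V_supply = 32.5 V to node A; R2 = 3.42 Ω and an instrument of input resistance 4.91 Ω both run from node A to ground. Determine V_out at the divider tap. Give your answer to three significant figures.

V_out ≈ 12.8 V

The load sits in parallel with R2, giving an effective lower resistance R2' = R2·R_L/(R2+R_L) = 2.016 Ω.
Voltage divider with the loaded lower leg: V_out = 32.5 × 2.016/(3.11 + 2.016) = 32.5 × 0.3933 = 12.78 V.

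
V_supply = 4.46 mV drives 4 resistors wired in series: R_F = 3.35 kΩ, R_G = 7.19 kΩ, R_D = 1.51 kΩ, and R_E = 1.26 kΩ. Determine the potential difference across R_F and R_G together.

Total series resistance ΣR = 3.35 + 7.19 + 1.51 + 1.26 = 13.31 kΩ.
R_{R_F..R_G} = 3.35 + 7.19 = 10.54 kΩ.
By the voltage-divider rule, V = 4.46 × 10.54/13.31 = 3.532 mV.

V ≈ 3.53 mV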